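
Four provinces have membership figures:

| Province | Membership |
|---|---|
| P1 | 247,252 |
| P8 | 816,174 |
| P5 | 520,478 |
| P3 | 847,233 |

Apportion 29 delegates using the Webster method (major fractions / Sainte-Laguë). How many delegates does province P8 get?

10

Standard divisor 2431137/29 ≈ 83832.31; standard quotas: P1 2.949, P8 9.736, P5 6.209, P3 10.106.
Rounding to the nearest integer gives P1 3, P8 10, P5 6, P3 10 — total 29, matching the house size, so no adjustment is needed.
P8 receives 10.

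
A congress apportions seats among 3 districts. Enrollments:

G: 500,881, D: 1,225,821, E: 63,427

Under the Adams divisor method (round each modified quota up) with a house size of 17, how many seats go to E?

1

Standard divisor 1790129/17 ≈ 105301.706; standard quotas: G 4.757, D 11.641, E 0.602.
Rounding up gives 5, 12, 1 = 18 seats, so the divisor must be adjusted.
With modified divisor 117000: modified quotas G 4.281, D 10.477, E 0.542.
Rounding up: G 5, D 11, E 1 (total 17).
E receives 1.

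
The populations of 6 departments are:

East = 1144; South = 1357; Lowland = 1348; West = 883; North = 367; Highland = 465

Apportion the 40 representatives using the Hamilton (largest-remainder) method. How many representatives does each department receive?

East 8; South 10; Lowland 10; West 6; North 3; Highland 3

Total 5564; standard divisor 5564/40 ≈ 139.1.
Standard quotas: East 8.224, South 9.756, Lowland 9.691, West 6.348, North 2.638, Highland 3.343.
Lower quotas: East 8, South 9, Lowland 9, West 6, North 2, Highland 3 (sum 37, leaving 3 seats).
Remainders in descending order: South 0.756, Lowland 0.691, North 0.638, West 0.348, Highland 0.343, East 0.224.
Largest remainders: South, Lowland, North receive the extra seats.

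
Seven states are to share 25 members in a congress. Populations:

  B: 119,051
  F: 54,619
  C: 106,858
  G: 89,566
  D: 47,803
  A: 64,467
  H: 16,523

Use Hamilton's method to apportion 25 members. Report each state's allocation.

Standard divisor: 498887 ÷ 25 ≈ 19955.48.
Standard quotas: B 5.9658, F 2.7370, C 5.3548, G 4.4883, D 2.3955, A 3.2305, H 0.8280.
Lower quotas: B 5, F 2, C 5, G 4, D 2, A 3, H 0 (sum 21, leaving 4 seats).
Remainders in descending order: B 0.9658, H 0.8280, F 0.7370, G 0.4883, D 0.3955, C 0.3548, A 0.2305.
Largest remainders: B, H, F, G receive the extra seats.

B 6, F 3, C 5, G 5, D 2, A 3, H 1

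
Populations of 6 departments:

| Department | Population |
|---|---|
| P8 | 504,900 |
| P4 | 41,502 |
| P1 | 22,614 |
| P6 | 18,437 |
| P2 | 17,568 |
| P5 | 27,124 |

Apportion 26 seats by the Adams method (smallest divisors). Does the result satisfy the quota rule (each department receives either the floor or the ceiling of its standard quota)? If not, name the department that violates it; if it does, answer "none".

Standard quotas: P8 20.766, P4 1.707, P1 0.930, P6 0.758, P2 0.723, P5 1.116.
Adams allocation: P8 19, P4 2, P1 1, P6 1, P2 1, P5 2.
P8 has quota 20.766 (lower 20, upper 21) but receives 19 — outside the quota interval.

P8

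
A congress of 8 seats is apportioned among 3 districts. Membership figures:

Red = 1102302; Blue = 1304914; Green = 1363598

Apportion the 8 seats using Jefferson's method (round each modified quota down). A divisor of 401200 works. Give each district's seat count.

With modified divisor 401200: modified quotas Red 2.748, Blue 3.253, Green 3.399.
Rounding down: Red 2, Blue 3, Green 3 (total 8).

Red=2; Blue=3; Green=3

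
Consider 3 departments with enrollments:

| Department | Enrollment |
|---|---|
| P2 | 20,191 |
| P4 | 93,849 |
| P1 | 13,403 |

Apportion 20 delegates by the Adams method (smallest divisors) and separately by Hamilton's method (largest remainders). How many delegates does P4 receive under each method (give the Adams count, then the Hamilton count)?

14 and 15

Adams: P2 4, P4 14, P1 2.
Hamilton: P2 3, P4 15, P1 2.
P4 gets 14 under Adams and 15 under Hamilton.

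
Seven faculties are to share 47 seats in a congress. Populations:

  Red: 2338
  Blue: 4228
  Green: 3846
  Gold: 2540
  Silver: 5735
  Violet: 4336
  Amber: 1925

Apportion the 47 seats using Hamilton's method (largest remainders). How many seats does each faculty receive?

The standard divisor is 24948/47 ≈ 530.809.
Standard quotas: Red 4.4046, Blue 7.9652, Green 7.2456, Gold 4.7852, Silver 10.8043, Violet 8.1687, Amber 3.6265.
Lower quotas: Red 4, Blue 7, Green 7, Gold 4, Silver 10, Violet 8, Amber 3 (sum 43, leaving 4 seats).
Remainders in descending order: Blue 0.9652, Silver 0.8043, Gold 0.7852, Amber 0.6265, Red 0.4046, Green 0.2456, Violet 0.1687.
The surplus seats go to Blue, Silver, Gold, Amber.

Red: 4, Blue: 8, Green: 7, Gold: 5, Silver: 11, Violet: 8, Amber: 4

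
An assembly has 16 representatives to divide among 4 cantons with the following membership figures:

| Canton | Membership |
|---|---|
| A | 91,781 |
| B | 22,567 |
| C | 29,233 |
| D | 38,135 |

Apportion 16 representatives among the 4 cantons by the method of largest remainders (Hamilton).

A=8, B=2, C=3, D=3

Standard divisor: 181716 ÷ 16 ≈ 11357.25.
Standard quotas: A 8.0813, B 1.9870, C 2.5740, D 3.3578.
Lower quotas: A 8, B 1, C 2, D 3 (sum 14, leaving 2 seats).
Remainders in descending order: B 0.9870, C 0.5740, D 0.3578, A 0.0813.
Largest remainders: B, C receive the extra seats.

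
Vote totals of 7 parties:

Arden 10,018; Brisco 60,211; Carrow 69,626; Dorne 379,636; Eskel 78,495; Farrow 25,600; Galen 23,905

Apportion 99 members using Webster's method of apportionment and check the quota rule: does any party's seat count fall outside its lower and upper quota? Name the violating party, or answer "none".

Standard quotas: Arden 1.532, Brisco 9.206, Carrow 10.646, Dorne 58.046, Eskel 12.002, Farrow 3.914, Galen 3.655.
Webster allocation: Arden 2, Brisco 9, Carrow 11, Dorne 57, Eskel 12, Farrow 4, Galen 4.
Dorne has quota 58.046 (lower 58, upper 59) but receives 57 — outside the quota interval.

Dorne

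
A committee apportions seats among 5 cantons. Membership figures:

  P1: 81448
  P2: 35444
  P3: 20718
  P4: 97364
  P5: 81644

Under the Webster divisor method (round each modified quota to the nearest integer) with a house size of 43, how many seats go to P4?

13

Standard divisor 316618/43 ≈ 7363.209; standard quotas: P1 11.061, P2 4.814, P3 2.814, P4 13.223, P5 11.088.
Rounding to the nearest integer gives P1 11, P2 5, P3 3, P4 13, P5 11 — total 43, matching the house size, so no adjustment is needed.
P4 receives 13.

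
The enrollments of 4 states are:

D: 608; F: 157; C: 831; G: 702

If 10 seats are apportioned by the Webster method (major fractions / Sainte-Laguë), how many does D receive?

3

Standard divisor 2298/10 ≈ 229.8; standard quotas: D 2.646, F 0.683, C 3.616, G 3.055.
Rounding to the nearest integer gives 3, 1, 4, 3 = 11 seats, so the divisor must be adjusted.
With modified divisor 240: modified quotas D 2.533, F 0.654, C 3.462, G 2.925.
Rounding to the nearest integer: D 3, F 1, C 3, G 3 (total 10).
D receives 3.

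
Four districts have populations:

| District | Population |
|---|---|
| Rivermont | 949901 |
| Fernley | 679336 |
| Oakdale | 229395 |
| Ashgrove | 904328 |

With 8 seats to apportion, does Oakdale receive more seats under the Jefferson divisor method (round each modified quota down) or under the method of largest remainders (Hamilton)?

Jefferson: Rivermont 3, Fernley 2, Oakdale 0, Ashgrove 3.
Hamilton: Rivermont 3, Fernley 2, Oakdale 1, Ashgrove 2.
Oakdale gets 0 under Jefferson and 1 under Hamilton.

Hamilton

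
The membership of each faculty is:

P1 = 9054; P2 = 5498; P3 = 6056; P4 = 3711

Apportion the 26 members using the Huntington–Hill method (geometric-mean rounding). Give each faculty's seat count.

P1 10, P2 6, P3 6, P4 4

With divisor 944: modified quotas P1 9.591, P2 5.824, P3 6.415, P4 3.931.
Geometric-mean thresholds: P1 √(9·10)=9.487, P2 √(5·6)=5.477, P3 √(6·7)=6.481, P4 √(3·4)=3.464.
Each quota rounded against its threshold gives P1 10, P2 6, P3 6, P4 4 (total 26).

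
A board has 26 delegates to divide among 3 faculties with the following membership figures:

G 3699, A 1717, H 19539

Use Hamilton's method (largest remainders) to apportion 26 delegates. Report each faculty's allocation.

G 4; A 2; H 20

The standard divisor is 24955/26 ≈ 959.808.
Standard quotas: G 3.8539, A 1.7889, H 20.3572.
Lower quotas: G 3, A 1, H 20 (sum 24, leaving 2 seats).
Remainders in descending order: G 0.8539, A 0.7889, H 0.3572.
The surplus seats go to G, A.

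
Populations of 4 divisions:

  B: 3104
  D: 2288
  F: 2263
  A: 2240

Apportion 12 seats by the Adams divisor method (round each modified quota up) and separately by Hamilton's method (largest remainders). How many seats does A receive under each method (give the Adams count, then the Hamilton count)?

Adams: B 3, D 3, F 3, A 3.
Hamilton: B 4, D 3, F 3, A 2.
A gets 3 under Adams and 2 under Hamilton.

3 and 2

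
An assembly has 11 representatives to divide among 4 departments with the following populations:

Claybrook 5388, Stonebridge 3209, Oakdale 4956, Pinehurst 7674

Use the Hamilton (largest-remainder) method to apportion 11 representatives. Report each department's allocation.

Total 21227; standard divisor 21227/11 ≈ 1929.727.
Standard quotas: Claybrook 2.7921, Stonebridge 1.6629, Oakdale 2.5682, Pinehurst 3.9767.
Lower quotas: Claybrook 2, Stonebridge 1, Oakdale 2, Pinehurst 3 (sum 8, leaving 3 seats).
Remainders in descending order: Pinehurst 0.9767, Claybrook 0.7921, Stonebridge 0.6629, Oakdale 0.5682.
Largest remainders: Pinehurst, Claybrook, Stonebridge receive the extra seats.

Claybrook: 3, Stonebridge: 2, Oakdale: 2, Pinehurst: 4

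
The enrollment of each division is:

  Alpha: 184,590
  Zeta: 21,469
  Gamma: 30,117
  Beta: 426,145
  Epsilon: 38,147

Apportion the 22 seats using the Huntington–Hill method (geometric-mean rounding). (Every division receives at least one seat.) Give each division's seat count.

With divisor 32645: modified quotas Alpha 5.654, Zeta 0.658, Gamma 0.923, Beta 13.054, Epsilon 1.169.
Geometric-mean thresholds: Alpha √(5·6)=5.477, Zeta (min 1), Gamma (min 1), Beta √(13·14)=13.491, Epsilon √(1·2)=1.414.
Each quota rounded against its threshold gives Alpha 6, Zeta 1, Gamma 1, Beta 13, Epsilon 1 (total 22).

Alpha 6; Zeta 1; Gamma 1; Beta 13; Epsilon 1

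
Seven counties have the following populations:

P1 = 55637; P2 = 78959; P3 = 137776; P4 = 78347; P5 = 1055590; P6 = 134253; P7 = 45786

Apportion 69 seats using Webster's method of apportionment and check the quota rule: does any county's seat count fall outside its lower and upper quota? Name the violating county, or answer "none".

P5

Standard quotas: P1 2.420, P2 3.434, P3 5.993, P4 3.408, P5 45.914, P6 5.839, P7 1.992.
Webster allocation: P1 2, P2 3, P3 6, P4 3, P5 47, P6 6, P7 2.
P5 has quota 45.914 (lower 45, upper 46) but receives 47 — outside the quota interval.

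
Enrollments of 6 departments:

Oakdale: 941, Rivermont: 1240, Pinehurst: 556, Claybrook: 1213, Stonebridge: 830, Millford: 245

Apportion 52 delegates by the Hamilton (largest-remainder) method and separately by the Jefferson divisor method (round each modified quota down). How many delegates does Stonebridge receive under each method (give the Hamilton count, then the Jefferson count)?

9 and 8

Hamilton: Oakdale 10, Rivermont 13, Pinehurst 6, Claybrook 12, Stonebridge 9, Millford 2.
Jefferson: Oakdale 10, Rivermont 13, Pinehurst 6, Claybrook 13, Stonebridge 8, Millford 2.
Stonebridge gets 9 under Hamilton and 8 under Jefferson.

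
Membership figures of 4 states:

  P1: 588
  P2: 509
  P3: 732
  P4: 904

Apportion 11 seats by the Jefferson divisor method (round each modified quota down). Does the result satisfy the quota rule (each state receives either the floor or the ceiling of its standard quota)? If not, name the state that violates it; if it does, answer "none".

none

Standard quotas: P1 2.367, P2 2.049, P3 2.946, P4 3.638.
Jefferson allocation: P1 2, P2 2, P3 3, P4 4.
Every allocation lies between the lower and upper quota.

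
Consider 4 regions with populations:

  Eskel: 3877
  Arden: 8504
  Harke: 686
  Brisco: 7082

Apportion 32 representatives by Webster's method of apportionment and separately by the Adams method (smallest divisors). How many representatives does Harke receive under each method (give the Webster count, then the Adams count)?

Webster: Eskel 6, Arden 14, Harke 1, Brisco 11.
Adams: Eskel 6, Arden 13, Harke 2, Brisco 11.
Harke gets 1 under Webster and 2 under Adams.

1 and 2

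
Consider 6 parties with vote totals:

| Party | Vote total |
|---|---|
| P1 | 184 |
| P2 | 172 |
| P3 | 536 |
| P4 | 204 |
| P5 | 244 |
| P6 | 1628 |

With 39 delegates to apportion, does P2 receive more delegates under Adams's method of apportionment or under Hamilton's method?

Adams: P1 3, P2 3, P3 7, P4 3, P5 3, P6 20.
Hamilton: P1 3, P2 2, P3 7, P4 3, P5 3, P6 21.
P2 gets 3 under Adams and 2 under Hamilton.

Adams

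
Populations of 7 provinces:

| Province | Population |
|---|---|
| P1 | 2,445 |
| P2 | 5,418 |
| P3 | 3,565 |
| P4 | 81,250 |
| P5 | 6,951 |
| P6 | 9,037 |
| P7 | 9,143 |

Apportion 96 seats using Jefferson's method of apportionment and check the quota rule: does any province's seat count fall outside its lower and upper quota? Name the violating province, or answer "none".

P4

Standard quotas: P1 1.992, P2 4.415, P3 2.905, P4 66.209, P5 5.664, P6 7.364, P7 7.450.
Jefferson allocation: P1 2, P2 4, P3 3, P4 68, P5 5, P6 7, P7 7.
P4 has quota 66.209 (lower 66, upper 67) but receives 68 — outside the quota interval.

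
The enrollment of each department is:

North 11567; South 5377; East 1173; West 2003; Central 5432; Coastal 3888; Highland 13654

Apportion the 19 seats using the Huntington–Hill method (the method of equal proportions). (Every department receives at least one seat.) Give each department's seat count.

North 5; South 2; East 1; West 1; Central 2; Coastal 2; Highland 6

With divisor 2355: modified quotas North 4.912, South 2.283, East 0.498, West 0.851, Central 2.307, Coastal 1.651, Highland 5.798.
Geometric-mean thresholds: North √(4·5)=4.472, South √(2·3)=2.449, East (min 1), West (min 1), Central √(2·3)=2.449, Coastal √(1·2)=1.414, Highland √(5·6)=5.477.
Each quota rounded against its threshold gives North 5, South 2, East 1, West 1, Central 2, Coastal 2, Highland 6 (total 19).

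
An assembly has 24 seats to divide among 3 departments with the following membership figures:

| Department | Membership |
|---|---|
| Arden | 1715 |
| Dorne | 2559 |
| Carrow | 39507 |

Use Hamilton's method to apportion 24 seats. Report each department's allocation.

The standard divisor is 43781/24 ≈ 1824.208.
Standard quotas: Arden 0.9401, Dorne 1.4028, Carrow 21.6571.
Lower quotas: Arden 0, Dorne 1, Carrow 21 (sum 22, leaving 2 seats).
Remainders in descending order: Arden 0.9401, Carrow 0.6571, Dorne 0.4028.
Largest remainders: Arden, Carrow receive the extra seats.

Arden: 1, Dorne: 1, Carrow: 22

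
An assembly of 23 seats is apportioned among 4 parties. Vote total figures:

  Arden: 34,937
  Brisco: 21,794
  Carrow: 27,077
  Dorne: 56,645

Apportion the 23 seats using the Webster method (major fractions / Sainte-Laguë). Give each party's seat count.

Standard divisor 140453/23 ≈ 6106.652; standard quotas: Arden 5.721, Brisco 3.569, Carrow 4.434, Dorne 9.276.
Rounding to the nearest integer gives Arden 6, Brisco 4, Carrow 4, Dorne 9 — total 23, matching the house size, so no adjustment is needed.

Arden: 6, Brisco: 4, Carrow: 4, Dorne: 9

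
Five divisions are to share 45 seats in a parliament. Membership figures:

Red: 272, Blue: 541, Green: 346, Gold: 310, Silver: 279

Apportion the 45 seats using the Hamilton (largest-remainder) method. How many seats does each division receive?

Total 1748; standard divisor 1748/45 ≈ 38.844.
Standard quotas: Red 7.002, Blue 13.927, Green 8.907, Gold 7.981, Silver 7.182.
Lower quotas: Red 7, Blue 13, Green 8, Gold 7, Silver 7 (sum 42, leaving 3 seats).
Remainders in descending order: Gold 0.981, Blue 0.927, Green 0.907, Silver 0.182, Red 0.002.
The surplus seats go to Gold, Blue, Green.

Red=7; Blue=14; Green=9; Gold=8; Silver=7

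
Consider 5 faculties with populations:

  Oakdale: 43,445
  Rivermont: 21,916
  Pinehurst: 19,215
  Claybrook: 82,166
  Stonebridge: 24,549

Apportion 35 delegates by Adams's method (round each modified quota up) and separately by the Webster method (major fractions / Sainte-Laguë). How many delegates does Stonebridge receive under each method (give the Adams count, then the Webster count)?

Adams: Oakdale 8, Rivermont 4, Pinehurst 4, Claybrook 14, Stonebridge 5.
Webster: Oakdale 8, Rivermont 4, Pinehurst 4, Claybrook 15, Stonebridge 4.
Stonebridge gets 5 under Adams and 4 under Webster.

5 and 4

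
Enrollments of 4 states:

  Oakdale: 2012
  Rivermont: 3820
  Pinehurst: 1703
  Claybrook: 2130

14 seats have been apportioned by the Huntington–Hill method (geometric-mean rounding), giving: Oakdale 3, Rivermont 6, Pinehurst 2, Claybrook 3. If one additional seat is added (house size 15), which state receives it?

Pinehurst

Priority for the next seat is population ÷ (√(s·(s+1))).
Priorities: Oakdale 580.814, Rivermont 589.439, Pinehurst 695.247, Claybrook 614.878.
Highest priority: Pinehurst.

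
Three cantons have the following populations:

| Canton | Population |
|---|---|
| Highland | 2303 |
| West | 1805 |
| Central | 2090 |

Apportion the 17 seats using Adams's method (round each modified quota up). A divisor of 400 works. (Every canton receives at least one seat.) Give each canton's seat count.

With modified divisor 400: modified quotas Highland 5.758, West 4.513, Central 5.225.
Rounding up: Highland 6, West 5, Central 6 (total 17).

Highland=6; West=5; Central=6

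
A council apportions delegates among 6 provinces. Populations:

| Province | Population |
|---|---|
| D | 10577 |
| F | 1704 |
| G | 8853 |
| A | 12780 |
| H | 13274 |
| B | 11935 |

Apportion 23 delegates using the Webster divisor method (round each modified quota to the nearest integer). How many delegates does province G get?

Standard divisor 59123/23 ≈ 2570.565; standard quotas: D 4.115, F 0.663, G 3.444, A 4.972, H 5.164, B 4.643.
Rounding to the nearest integer gives D 4, F 1, G 3, A 5, H 5, B 5 — total 23, matching the house size, so no adjustment is needed.
G receives 3.

3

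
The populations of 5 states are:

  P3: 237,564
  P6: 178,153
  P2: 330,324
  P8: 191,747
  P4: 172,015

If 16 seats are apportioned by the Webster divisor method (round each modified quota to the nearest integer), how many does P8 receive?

3

Standard divisor 1109803/16 ≈ 69362.688; standard quotas: P3 3.425, P6 2.568, P2 4.762, P8 2.764, P4 2.480.
Rounding to the nearest integer gives P3 3, P6 3, P2 5, P8 3, P4 2 — total 16, matching the house size, so no adjustment is needed.
P8 receives 3.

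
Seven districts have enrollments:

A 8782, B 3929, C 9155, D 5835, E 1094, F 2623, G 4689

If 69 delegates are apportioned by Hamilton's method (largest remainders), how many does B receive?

Standard divisor: 36107 ÷ 69 ≈ 523.29.
Standard quotas: A 16.7823, B 7.5083, C 17.4951, D 11.1506, E 2.0906, F 5.0125, G 8.9606.
Lower quotas: A 16, B 7, C 17, D 11, E 2, F 5, G 8 (sum 66, leaving 3 seats).
Remainders in descending order: G 0.9606, A 0.7823, B 0.5083, C 0.4951, D 0.1506, E 0.0906, F 0.0125.
The surplus seats go to G, A, B.
B receives 8.

8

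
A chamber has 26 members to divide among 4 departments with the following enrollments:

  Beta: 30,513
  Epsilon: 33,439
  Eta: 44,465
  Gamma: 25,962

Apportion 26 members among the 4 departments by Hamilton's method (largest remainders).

Beta 6; Epsilon 6; Eta 9; Gamma 5

Total 134379; standard divisor 134379/26 ≈ 5168.423.
Standard quotas: Beta 5.9037, Epsilon 6.4699, Eta 8.6032, Gamma 5.0232.
Lower quotas: Beta 5, Epsilon 6, Eta 8, Gamma 5 (sum 24, leaving 2 seats).
Remainders in descending order: Beta 0.9037, Eta 0.6032, Epsilon 0.4699, Gamma 0.0232.
The surplus seats go to Beta, Eta.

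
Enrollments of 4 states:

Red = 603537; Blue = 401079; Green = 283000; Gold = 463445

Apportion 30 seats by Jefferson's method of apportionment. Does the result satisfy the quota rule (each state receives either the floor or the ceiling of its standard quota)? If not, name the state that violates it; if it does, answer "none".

none

Standard quotas: Red 10.340, Blue 6.871, Green 4.848, Gold 7.940.
Jefferson allocation: Red 10, Blue 7, Green 5, Gold 8.
Every allocation lies between the lower and upper quota.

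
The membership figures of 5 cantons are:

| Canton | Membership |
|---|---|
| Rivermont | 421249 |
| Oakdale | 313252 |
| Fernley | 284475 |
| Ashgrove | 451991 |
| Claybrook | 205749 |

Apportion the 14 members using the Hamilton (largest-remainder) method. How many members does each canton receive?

Standard divisor: 1676716 ÷ 14 ≈ 119765.429.
Standard quotas: Rivermont 3.5173, Oakdale 2.6155, Fernley 2.3753, Ashgrove 3.7740, Claybrook 1.7179.
Lower quotas: Rivermont 3, Oakdale 2, Fernley 2, Ashgrove 3, Claybrook 1 (sum 11, leaving 3 seats).
Remainders in descending order: Ashgrove 0.7740, Claybrook 0.7179, Oakdale 0.6155, Rivermont 0.5173, Fernley 0.3753.
The surplus seats go to Ashgrove, Claybrook, Oakdale.

Rivermont 3, Oakdale 3, Fernley 2, Ashgrove 4, Claybrook 2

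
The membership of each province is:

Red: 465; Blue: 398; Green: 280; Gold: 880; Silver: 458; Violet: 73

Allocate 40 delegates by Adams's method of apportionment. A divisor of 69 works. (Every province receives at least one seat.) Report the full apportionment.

Red: 7, Blue: 6, Green: 5, Gold: 13, Silver: 7, Violet: 2

With modified divisor 69: modified quotas Red 6.739, Blue 5.768, Green 4.058, Gold 12.754, Silver 6.638, Violet 1.058.
Rounding up: Red 7, Blue 6, Green 5, Gold 13, Silver 7, Violet 2 (total 40).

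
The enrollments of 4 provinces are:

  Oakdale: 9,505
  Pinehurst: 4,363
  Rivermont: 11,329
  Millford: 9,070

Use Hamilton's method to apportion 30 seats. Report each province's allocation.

Oakdale 8, Pinehurst 4, Rivermont 10, Millford 8

The standard divisor is 34267/30 ≈ 1142.233.
Standard quotas: Oakdale 8.3214, Pinehurst 3.8197, Rivermont 9.9183, Millford 7.9406.
Lower quotas: Oakdale 8, Pinehurst 3, Rivermont 9, Millford 7 (sum 27, leaving 3 seats).
Remainders in descending order: Millford 0.9406, Rivermont 0.9183, Pinehurst 0.8197, Oakdale 0.3214.
The surplus seats go to Millford, Rivermont, Pinehurst.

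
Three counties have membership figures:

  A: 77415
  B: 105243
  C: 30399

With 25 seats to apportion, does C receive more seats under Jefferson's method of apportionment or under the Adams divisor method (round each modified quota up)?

Adams

Jefferson: A 9, B 13, C 3.
Adams: A 9, B 12, C 4.
C gets 3 under Jefferson and 4 under Adams.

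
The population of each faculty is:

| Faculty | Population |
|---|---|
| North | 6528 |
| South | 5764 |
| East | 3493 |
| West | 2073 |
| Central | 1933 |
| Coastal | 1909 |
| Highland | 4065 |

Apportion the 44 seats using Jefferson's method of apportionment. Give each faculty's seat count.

Standard divisor 25765/44 ≈ 585.568; standard quotas: North 11.148, South 9.843, East 5.965, West 3.540, Central 3.301, Coastal 3.260, Highland 6.942.
Rounding down gives 11, 9, 5, 3, 3, 3, 6 = 40 seats, so the divisor must be adjusted.
With modified divisor 530: modified quotas North 12.317, South 10.875, East 6.591, West 3.911, Central 3.647, Coastal 3.602, Highland 7.670.
Rounding down: North 12, South 10, East 6, West 3, Central 3, Coastal 3, Highland 7 (total 44).

North: 12; South: 10; East: 6; West: 3; Central: 3; Coastal: 3; Highland: 7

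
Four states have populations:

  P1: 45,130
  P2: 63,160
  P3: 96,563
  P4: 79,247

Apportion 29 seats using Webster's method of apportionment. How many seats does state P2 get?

6

Standard divisor 284100/29 ≈ 9796.552; standard quotas: P1 4.607, P2 6.447, P3 9.857, P4 8.089.
Rounding to the nearest integer gives P1 5, P2 6, P3 10, P4 8 — total 29, matching the house size, so no adjustment is needed.
P2 receives 6.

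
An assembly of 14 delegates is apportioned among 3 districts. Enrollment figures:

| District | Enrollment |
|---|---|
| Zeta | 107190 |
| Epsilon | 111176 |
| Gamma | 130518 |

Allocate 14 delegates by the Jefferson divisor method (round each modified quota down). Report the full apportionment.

Zeta 4, Epsilon 5, Gamma 5

Standard divisor 348884/14 ≈ 24920.286; standard quotas: Zeta 4.301, Epsilon 4.461, Gamma 5.237.
Rounding down gives 4, 4, 5 = 13 seats, so the divisor must be adjusted.
With modified divisor 22000: modified quotas Zeta 4.872, Epsilon 5.053, Gamma 5.933.
Rounding down: Zeta 4, Epsilon 5, Gamma 5 (total 14).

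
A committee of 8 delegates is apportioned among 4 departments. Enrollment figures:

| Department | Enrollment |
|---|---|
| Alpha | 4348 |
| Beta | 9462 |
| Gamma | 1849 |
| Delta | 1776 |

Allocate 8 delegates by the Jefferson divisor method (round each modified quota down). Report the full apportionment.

Standard divisor 17435/8 ≈ 2179.375; standard quotas: Alpha 1.995, Beta 4.342, Gamma 0.848, Delta 0.815.
Rounding down gives 1, 4, 0, 0 = 5 seats, so the divisor must be adjusted.
With modified divisor 1812.5: modified quotas Alpha 2.399, Beta 5.220, Gamma 1.020, Delta 0.980.
Rounding down: Alpha 2, Beta 5, Gamma 1, Delta 0 (total 8).

Alpha 2, Beta 5, Gamma 1, Delta 0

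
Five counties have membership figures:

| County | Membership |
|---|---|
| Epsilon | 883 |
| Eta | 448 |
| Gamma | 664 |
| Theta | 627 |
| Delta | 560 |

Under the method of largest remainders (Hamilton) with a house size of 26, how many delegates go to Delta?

5

The standard divisor is 3182/26 ≈ 122.385.
Standard quotas: Epsilon 7.215, Eta 3.661, Gamma 5.426, Theta 5.123, Delta 4.576.
Lower quotas: Epsilon 7, Eta 3, Gamma 5, Theta 5, Delta 4 (sum 24, leaving 2 seats).
Remainders in descending order: Eta 0.661, Delta 0.576, Gamma 0.426, Epsilon 0.215, Theta 0.123.
Largest remainders: Eta, Delta receive the extra seats.
Delta receives 5.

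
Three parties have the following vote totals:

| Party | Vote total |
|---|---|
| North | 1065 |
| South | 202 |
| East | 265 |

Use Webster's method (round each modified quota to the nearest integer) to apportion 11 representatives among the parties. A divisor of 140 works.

With modified divisor 140: modified quotas North 7.607, South 1.443, East 1.893.
Rounding to the nearest integer: North 8, South 1, East 2 (total 11).

North 8, South 1, East 2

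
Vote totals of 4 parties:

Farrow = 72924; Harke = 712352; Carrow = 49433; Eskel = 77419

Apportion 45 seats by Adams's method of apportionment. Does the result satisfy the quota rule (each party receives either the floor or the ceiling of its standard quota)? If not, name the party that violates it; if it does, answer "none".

Standard quotas: Farrow 3.598, Harke 35.144, Carrow 2.439, Eskel 3.819.
Adams allocation: Farrow 4, Harke 34, Carrow 3, Eskel 4.
Harke has quota 35.144 (lower 35, upper 36) but receives 34 — outside the quota interval.

Harke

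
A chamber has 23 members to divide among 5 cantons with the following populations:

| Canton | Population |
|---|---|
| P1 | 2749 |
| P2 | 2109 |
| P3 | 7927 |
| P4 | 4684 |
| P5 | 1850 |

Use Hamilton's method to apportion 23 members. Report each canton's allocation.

P1 3; P2 3; P3 9; P4 6; P5 2

Total 19319; standard divisor 19319/23 ≈ 839.957.
Standard quotas: P1 3.2728, P2 2.5108, P3 9.4374, P4 5.5765, P5 2.2025.
Lower quotas: P1 3, P2 2, P3 9, P4 5, P5 2 (sum 21, leaving 2 seats).
Remainders in descending order: P4 0.5765, P2 0.5108, P3 0.4374, P1 0.2728, P5 0.2025.
The surplus seats go to P4, P2.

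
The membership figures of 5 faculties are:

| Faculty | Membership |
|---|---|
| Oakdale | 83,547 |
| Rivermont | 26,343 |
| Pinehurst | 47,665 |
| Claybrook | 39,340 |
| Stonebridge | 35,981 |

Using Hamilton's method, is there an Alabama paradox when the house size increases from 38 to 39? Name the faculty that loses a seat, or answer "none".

none

At 38 seats: Oakdale 14, Rivermont 4, Pinehurst 8, Claybrook 6, Stonebridge 6.
At 39 seats: Oakdale 14, Rivermont 4, Pinehurst 8, Claybrook 7, Stonebridge 6.
No faculty's allocation decreased.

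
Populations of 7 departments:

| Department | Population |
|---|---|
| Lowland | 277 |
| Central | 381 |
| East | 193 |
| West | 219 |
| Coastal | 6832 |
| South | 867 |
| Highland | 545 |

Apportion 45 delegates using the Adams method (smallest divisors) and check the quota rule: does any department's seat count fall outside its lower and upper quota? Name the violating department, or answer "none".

Standard quotas: Lowland 1.338, Central 1.841, East 0.932, West 1.058, Coastal 33.008, South 4.189, Highland 2.633.
Adams allocation: Lowland 2, Central 2, East 1, West 1, Coastal 32, South 4, Highland 3.
Coastal has quota 33.008 (lower 33, upper 34) but receives 32 — outside the quota interval.

Coastal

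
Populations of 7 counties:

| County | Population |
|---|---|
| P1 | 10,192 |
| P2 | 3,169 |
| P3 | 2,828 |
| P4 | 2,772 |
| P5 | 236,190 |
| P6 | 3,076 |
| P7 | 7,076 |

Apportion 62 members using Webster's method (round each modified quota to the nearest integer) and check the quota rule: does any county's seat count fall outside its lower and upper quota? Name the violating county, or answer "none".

Standard quotas: P1 2.382, P2 0.741, P3 0.661, P4 0.648, P5 55.196, P6 0.719, P7 1.654.
Webster allocation: P1 2, P2 1, P3 1, P4 1, P5 54, P6 1, P7 2.
P5 has quota 55.196 (lower 55, upper 56) but receives 54 — outside the quota interval.

P5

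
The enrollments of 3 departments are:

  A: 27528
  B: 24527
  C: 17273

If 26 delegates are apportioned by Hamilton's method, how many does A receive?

10

Total 69328; standard divisor 69328/26 ≈ 2666.462.
Standard quotas: A 10.3238, B 9.1983, C 6.4779.
Lower quotas: A 10, B 9, C 6 (sum 25, leaving 1 seat).
Remainders in descending order: C 0.4779, A 0.3238, B 0.1983.
The surplus seat goes to C.
A receives 10.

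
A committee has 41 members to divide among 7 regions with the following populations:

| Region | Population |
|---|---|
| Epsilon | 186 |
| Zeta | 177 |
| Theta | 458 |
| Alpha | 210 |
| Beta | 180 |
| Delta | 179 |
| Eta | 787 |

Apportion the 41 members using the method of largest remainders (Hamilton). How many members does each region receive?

Total 2177; standard divisor 2177/41 ≈ 53.098.
Standard quotas: Epsilon 3.503, Zeta 3.333, Theta 8.626, Alpha 3.955, Beta 3.390, Delta 3.371, Eta 14.822.
Lower quotas: Epsilon 3, Zeta 3, Theta 8, Alpha 3, Beta 3, Delta 3, Eta 14 (sum 37, leaving 4 seats).
Remainders in descending order: Alpha 0.955, Eta 0.822, Theta 0.626, Epsilon 0.503, Beta 0.390, Delta 0.371, Zeta 0.333.
The surplus seats go to Alpha, Eta, Theta, Epsilon.

Epsilon 4; Zeta 3; Theta 9; Alpha 4; Beta 3; Delta 3; Eta 15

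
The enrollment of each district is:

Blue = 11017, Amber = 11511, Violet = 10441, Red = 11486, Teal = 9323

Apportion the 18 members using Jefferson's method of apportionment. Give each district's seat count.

Standard divisor 53778/18 ≈ 2987.667; standard quotas: Blue 3.687, Amber 3.853, Violet 3.495, Red 3.844, Teal 3.120.
Rounding down gives 3, 3, 3, 3, 3 = 15 seats, so the divisor must be adjusted.
With modified divisor 2700: modified quotas Blue 4.080, Amber 4.263, Violet 3.867, Red 4.254, Teal 3.453.
Rounding down: Blue 4, Amber 4, Violet 3, Red 4, Teal 3 (total 18).

Blue 4, Amber 4, Violet 3, Red 4, Teal 3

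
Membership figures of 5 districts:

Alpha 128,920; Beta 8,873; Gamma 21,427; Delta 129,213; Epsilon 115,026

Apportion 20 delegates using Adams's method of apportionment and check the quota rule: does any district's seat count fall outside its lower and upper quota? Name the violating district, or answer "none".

Standard quotas: Alpha 6.391, Beta 0.440, Gamma 1.062, Delta 6.405, Epsilon 5.702.
Adams allocation: Alpha 6, Beta 1, Gamma 1, Delta 6, Epsilon 6.
Every allocation lies between the lower and upper quota.

none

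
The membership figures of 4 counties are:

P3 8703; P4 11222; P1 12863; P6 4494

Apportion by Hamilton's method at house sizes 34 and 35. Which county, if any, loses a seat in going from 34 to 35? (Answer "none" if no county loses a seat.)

At 34 seats: P3 8, P4 10, P1 12, P6 4.
At 35 seats: P3 8, P4 11, P1 12, P6 4.
No county's allocation decreased.

none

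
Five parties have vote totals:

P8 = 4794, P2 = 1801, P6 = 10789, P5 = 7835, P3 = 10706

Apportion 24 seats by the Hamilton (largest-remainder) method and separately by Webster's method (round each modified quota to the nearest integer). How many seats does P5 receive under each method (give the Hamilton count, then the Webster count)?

Hamilton: P8 3, P2 1, P6 7, P5 6, P3 7.
Webster: P8 3, P2 1, P6 8, P5 5, P3 7.
P5 gets 6 under Hamilton and 5 under Webster.

6 and 5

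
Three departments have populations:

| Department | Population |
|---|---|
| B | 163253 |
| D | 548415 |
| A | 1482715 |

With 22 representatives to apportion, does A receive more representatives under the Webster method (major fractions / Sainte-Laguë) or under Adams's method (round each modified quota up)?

Webster: B 2, D 5, A 15.
Adams: B 2, D 6, A 14.
A gets 15 under Webster and 14 under Adams.

Webster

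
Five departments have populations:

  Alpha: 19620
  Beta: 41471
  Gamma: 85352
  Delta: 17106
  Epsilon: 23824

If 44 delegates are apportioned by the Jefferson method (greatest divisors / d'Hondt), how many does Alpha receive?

Standard divisor 187373/44 ≈ 4258.477; standard quotas: Alpha 4.607, Beta 9.738, Gamma 20.043, Delta 4.017, Epsilon 5.594.
Rounding down gives 4, 9, 20, 4, 5 = 42 seats, so the divisor must be adjusted.
With modified divisor 4000: modified quotas Alpha 4.905, Beta 10.368, Gamma 21.338, Delta 4.277, Epsilon 5.956.
Rounding down: Alpha 4, Beta 10, Gamma 21, Delta 4, Epsilon 5 (total 44).
Alpha receives 4.

4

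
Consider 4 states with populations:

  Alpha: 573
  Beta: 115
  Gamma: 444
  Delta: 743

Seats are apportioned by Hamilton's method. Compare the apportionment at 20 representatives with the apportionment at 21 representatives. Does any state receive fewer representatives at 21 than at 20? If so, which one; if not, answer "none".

At 20 seats: Alpha 6, Beta 1, Gamma 5, Delta 8.
At 21 seats: Alpha 7, Beta 1, Gamma 5, Delta 8.
No state's allocation decreased.

none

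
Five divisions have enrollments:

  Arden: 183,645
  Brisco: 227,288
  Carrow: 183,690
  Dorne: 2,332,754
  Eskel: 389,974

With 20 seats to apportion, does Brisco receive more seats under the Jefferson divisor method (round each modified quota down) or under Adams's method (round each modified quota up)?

Adams

Jefferson: Arden 1, Brisco 1, Carrow 1, Dorne 15, Eskel 2.
Adams: Arden 1, Brisco 2, Carrow 1, Dorne 13, Eskel 3.
Brisco gets 1 under Jefferson and 2 under Adams.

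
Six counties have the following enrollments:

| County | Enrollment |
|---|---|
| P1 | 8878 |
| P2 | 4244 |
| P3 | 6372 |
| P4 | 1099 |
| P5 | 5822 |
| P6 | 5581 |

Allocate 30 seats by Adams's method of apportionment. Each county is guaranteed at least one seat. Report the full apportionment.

P1 8, P2 4, P3 6, P4 1, P5 6, P6 5

Standard divisor 31996/30 ≈ 1066.533; standard quotas: P1 8.324, P2 3.979, P3 5.974, P4 1.030, P5 5.459, P6 5.233.
Rounding up gives 9, 4, 6, 2, 6, 6 = 33 seats, so the divisor must be adjusted.
With modified divisor 1140: modified quotas P1 7.788, P2 3.723, P3 5.589, P4 0.964, P5 5.107, P6 4.896.
Rounding up: P1 8, P2 4, P3 6, P4 1, P5 6, P6 5 (total 30).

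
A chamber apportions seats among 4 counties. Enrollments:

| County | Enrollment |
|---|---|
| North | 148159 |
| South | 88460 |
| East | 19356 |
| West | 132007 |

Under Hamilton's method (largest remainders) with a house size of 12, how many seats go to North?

Total 387982; standard divisor 387982/12 ≈ 32331.833.
Standard quotas: North 4.5824, South 2.7360, East 0.5987, West 4.0829.
Lower quotas: North 4, South 2, East 0, West 4 (sum 10, leaving 2 seats).
Remainders in descending order: South 0.7360, East 0.5987, North 0.5824, West 0.0829.
Largest remainders: South, East receive the extra seats.
North receives 4.

4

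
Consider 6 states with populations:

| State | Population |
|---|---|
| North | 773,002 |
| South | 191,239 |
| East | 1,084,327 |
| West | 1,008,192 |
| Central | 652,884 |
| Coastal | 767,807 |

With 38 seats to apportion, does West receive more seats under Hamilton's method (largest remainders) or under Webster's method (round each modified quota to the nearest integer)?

Hamilton: North 7, South 2, East 9, West 9, Central 5, Coastal 6.
Webster: North 7, South 2, East 9, West 8, Central 6, Coastal 6.
West gets 9 under Hamilton and 8 under Webster.

Hamilton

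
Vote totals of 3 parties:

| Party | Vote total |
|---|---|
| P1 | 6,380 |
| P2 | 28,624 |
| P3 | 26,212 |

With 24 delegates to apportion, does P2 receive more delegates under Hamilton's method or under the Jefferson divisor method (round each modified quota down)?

Hamilton: P1 3, P2 11, P3 10.
Jefferson: P1 2, P2 12, P3 10.
P2 gets 11 under Hamilton and 12 under Jefferson.

Jefferson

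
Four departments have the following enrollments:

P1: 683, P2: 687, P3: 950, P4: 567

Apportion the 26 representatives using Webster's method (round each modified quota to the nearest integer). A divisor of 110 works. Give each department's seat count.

P1 6; P2 6; P3 9; P4 5

With modified divisor 110: modified quotas P1 6.209, P2 6.245, P3 8.636, P4 5.155.
Rounding to the nearest integer: P1 6, P2 6, P3 9, P4 5 (total 26).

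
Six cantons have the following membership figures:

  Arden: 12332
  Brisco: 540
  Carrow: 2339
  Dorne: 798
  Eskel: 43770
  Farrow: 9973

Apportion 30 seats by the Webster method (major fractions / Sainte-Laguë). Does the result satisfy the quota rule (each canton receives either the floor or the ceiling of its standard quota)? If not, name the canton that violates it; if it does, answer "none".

Standard quotas: Arden 5.304, Brisco 0.232, Carrow 1.006, Dorne 0.343, Eskel 18.825, Farrow 4.289.
Webster allocation: Arden 5, Brisco 0, Carrow 1, Dorne 0, Eskel 20, Farrow 4.
Eskel has quota 18.825 (lower 18, upper 19) but receives 20 — outside the quota interval.

Eskel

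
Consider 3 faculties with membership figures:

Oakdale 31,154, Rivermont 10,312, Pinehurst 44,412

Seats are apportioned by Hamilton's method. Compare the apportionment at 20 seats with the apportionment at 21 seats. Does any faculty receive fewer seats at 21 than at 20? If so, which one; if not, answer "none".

Rivermont

At 20 seats: Oakdale 7, Rivermont 3, Pinehurst 10.
At 21 seats: Oakdale 8, Rivermont 2, Pinehurst 11.
Rivermont drops from 3 to 2.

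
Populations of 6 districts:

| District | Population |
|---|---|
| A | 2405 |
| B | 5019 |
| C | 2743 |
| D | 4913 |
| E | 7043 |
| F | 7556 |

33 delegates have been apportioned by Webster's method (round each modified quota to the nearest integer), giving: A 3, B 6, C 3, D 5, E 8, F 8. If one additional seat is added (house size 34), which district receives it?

Priority for the next seat is population ÷ (current seats + 0.5).
Priorities: A 687.143, B 772.154, C 783.714, D 893.273, E 828.588, F 888.941.
Highest priority: D.

D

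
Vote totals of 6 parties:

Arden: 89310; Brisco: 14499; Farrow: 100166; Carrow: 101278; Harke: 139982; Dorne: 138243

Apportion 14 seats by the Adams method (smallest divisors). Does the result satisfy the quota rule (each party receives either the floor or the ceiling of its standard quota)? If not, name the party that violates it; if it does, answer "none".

Standard quotas: Arden 2.143, Brisco 0.348, Farrow 2.403, Carrow 2.430, Harke 3.359, Dorne 3.317.
Adams allocation: Arden 2, Brisco 1, Farrow 2, Carrow 3, Harke 3, Dorne 3.
Every allocation lies between the lower and upper quota.

none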